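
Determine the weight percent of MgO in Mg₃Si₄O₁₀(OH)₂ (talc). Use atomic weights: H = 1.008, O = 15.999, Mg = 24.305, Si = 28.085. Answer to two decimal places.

Formula mass = 379.259 g/mol.
3 Mg → 3.0000 mol MgO per formula unit; M(MgO) = 40.304, so MgO mass = 120.912 g.
120.912/379.259 × 100 = 31.88 wt%.

31.88 wt%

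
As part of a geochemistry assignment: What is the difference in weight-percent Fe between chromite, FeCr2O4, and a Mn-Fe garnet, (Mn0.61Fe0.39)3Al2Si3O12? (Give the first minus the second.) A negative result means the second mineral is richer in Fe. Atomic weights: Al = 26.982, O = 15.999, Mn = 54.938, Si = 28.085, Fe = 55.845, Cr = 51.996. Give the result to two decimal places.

M(FeCr2O4) = 223.833 g/mol, so wt% Fe = 55.845/223.833 × 100 = 24.95%.
M((Mn0.61Fe0.39)3Al2Si3O12) = 496.082 g/mol, so wt% Fe = 65.339/496.082 × 100 = 13.17%.
24.95 − 13.17 = 11.78 pp.

11.78 percentage points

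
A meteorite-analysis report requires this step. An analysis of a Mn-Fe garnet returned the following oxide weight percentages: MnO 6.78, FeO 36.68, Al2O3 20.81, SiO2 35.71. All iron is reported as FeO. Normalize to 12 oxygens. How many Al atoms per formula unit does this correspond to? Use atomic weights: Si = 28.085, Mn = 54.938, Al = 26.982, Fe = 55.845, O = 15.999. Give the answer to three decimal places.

6.78 wt% MnO ÷ 70.937 g/mol = 0.09558 mol, giving 0.09558 Mn and 0.09558 O.
36.68 wt% FeO ÷ 71.844 g/mol = 0.51055 mol, giving 0.51055 Fe and 0.51055 O.
20.81 wt% Al2O3 ÷ 101.961 g/mol = 0.20410 mol, giving 0.40820 Al and 0.61230 O.
35.71 wt% SiO2 ÷ 60.083 g/mol = 0.59434 mol, giving 0.59434 Si and 1.18868 O.
Oxygen sums to 2.40711; scaling by 12/2.40711 = 4.98523 puts the formula on 12 O.
Al: 0.40820 × 4.98523 = 2.035 atoms per formula unit.

2.035 Al apfu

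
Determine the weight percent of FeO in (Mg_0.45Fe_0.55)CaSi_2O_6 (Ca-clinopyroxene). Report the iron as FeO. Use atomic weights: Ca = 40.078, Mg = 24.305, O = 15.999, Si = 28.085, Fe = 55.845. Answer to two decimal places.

Formula mass = 233.894 g/mol.
0.55 Fe → 0.5500 mol FeO per formula unit; M(FeO) = 71.844, so FeO mass = 39.514 g.
39.514/233.894 × 100 = 16.89 wt%.

16.89 wt%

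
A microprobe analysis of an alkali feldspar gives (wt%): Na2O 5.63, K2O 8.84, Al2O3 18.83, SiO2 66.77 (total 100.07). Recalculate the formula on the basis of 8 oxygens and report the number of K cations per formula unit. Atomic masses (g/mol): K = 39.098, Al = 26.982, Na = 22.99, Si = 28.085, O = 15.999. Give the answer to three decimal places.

0.507 K apfu

Na2O: 5.63/61.979 = 0.09084 mol → 0.18168 mol Na, 0.09084 mol O.
K2O: 8.84/94.195 = 0.09385 mol → 0.18770 mol K, 0.09385 mol O.
Al2O3: 18.83/101.961 = 0.18468 mol → 0.36936 mol Al, 0.55404 mol O.
SiO2: 66.77/60.083 = 1.11130 mol → 1.11130 mol Si, 2.22260 mol O.
Total oxygen = 2.96133 mol. Normalization factor = 8/2.96133 = 2.70149.
K per 8 O = 0.18770 × 2.70149 = 0.507.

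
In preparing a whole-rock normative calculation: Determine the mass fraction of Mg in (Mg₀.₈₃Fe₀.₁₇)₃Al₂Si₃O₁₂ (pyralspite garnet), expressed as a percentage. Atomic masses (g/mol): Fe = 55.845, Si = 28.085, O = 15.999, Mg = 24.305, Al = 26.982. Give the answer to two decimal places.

M((Mg₀.₈₃Fe₀.₁₇)₃Al₂Si₃O₁₂) = 419.207 g/mol.
Mg contributes 2.49 × 24.305 = 60.519 g per mole.
60.519/419.207 = 0.1444 → 14.44%.

14.44 wt%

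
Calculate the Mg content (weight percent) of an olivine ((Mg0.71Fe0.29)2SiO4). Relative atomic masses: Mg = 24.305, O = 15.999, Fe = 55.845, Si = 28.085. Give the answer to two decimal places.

21.71 weight percent

Molar mass of (Mg0.71Fe0.29)2SiO4: 1.42×24.305 + 0.58×55.845 + 1×28.085 + 4×15.999 = 158.984 g/mol.
Mass of Mg per formula unit: 1.42 × 24.305 = 34.513 g.
Weight fraction Mg = 34.513 / 158.984 = 0.2171.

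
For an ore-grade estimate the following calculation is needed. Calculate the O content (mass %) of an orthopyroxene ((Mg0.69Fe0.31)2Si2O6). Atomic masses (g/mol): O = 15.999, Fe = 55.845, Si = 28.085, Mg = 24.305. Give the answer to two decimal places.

43.57 mass %

Molar mass of (Mg0.69Fe0.31)2Si2O6: 1.38·24.305 + 0.62·55.845 + 2·28.085 + 6·15.999 = 220.329 g/mol.
Mass of O per formula unit: 6 × 15.999 = 95.994 g.
Weight fraction O = 95.994 / 220.329 = 0.4357.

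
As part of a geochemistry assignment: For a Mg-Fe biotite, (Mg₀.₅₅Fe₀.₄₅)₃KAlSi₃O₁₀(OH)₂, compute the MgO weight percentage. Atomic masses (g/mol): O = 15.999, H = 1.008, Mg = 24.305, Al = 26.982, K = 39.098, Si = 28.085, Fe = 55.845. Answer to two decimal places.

Molar mass of (Mg₀.₅₅Fe₀.₄₅)₃KAlSi₃O₁₀(OH)₂ = 1.65·24.305 + 1.35·55.845 + 1·39.098 + 1·26.982 + 3·28.085 + 12·15.999 + 2·1.008 = 459.833 g/mol.
Each formula unit contains 1.65 Mg, equivalent to 1.65/1 = 1.6500 mol MgO.
M(MgO) = 1×24.305 + 1×15.999 = 40.304 g/mol.
Mass of MgO per formula unit = 1.6500 × 40.304 = 66.502 g.
MgO wt% = 66.502 / 459.833 × 100 = 14.46%.

14.46 wt%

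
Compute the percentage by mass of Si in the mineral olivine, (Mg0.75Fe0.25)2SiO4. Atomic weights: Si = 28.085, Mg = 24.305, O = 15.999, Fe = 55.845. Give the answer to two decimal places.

Formula mass = 1.50·24.305 + 0.50·55.845 + 1·28.085 + 4·15.999 = 156.461 g/mol, of which 28.085 g is Si.
So Si makes up 28.085/156.461 = 0.1795 of the mass, i.e. 17.95%.

17.95 wt%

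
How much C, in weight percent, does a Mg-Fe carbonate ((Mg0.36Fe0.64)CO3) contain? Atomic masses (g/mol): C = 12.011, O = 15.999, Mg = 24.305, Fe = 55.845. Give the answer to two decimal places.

11.49 weight percent

M((Mg0.36Fe0.64)CO3) = 104.499 g/mol.
C contributes 1 × 12.011 = 12.011 g per mole.
12.011/104.499 = 0.1149 → 11.49%.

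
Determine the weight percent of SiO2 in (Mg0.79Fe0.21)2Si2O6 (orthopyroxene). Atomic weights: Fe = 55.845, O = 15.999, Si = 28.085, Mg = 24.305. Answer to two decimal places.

Molar mass of (Mg0.79Fe0.21)2Si2O6 = 1.58*24.305 + 0.42*55.845 + 2*28.085 + 6*15.999 = 214.021 g/mol.
Each formula unit contains 2 Si, equivalent to 2/1 = 2.0000 mol SiO2.
M(SiO2) = 1×28.085 + 2×15.999 = 60.083 g/mol.
Mass of SiO2 per formula unit = 2.0000 × 60.083 = 120.166 g.
SiO2 wt% = 120.166 / 214.021 × 100 = 56.15%.

56.15 wt%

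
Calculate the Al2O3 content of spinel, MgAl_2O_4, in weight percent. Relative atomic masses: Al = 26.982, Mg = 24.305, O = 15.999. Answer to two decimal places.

M(MgAl_2O_4) = 142.265 g/mol; M(Al2O3) = 101.961 g/mol.
Moles Al2O3 per formula unit = 2 Al ÷ 2 = 1.0000.
Al2O3 fraction = (1.0000 × 101.961) / 142.265 = 101.961/142.265 = 0.7167.

71.67 wt%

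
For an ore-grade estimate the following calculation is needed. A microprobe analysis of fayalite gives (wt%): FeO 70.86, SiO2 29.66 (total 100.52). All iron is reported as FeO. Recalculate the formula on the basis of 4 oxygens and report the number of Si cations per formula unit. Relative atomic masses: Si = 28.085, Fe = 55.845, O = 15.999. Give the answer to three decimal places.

FeO: 70.86/71.844 = 0.98630 mol → 0.98630 mol Fe, 0.98630 mol O.
SiO2: 29.66/60.083 = 0.49365 mol → 0.49365 mol Si, 0.98730 mol O.
Total oxygen = 1.97360 mol. Normalization factor = 4/1.97360 = 2.02675.
Si per 4 O = 0.49365 × 2.02675 = 1.001.

1.001 Si apfu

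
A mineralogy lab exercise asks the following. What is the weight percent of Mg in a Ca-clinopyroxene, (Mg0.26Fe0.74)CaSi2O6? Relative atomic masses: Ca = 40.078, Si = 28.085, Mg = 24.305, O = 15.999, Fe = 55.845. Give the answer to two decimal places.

Molar mass of (Mg0.26Fe0.74)CaSi2O6: 0.26*24.305 + 0.74*55.845 + 1*40.078 + 2*28.085 + 6*15.999 = 239.887 g/mol.
Mass of Mg per formula unit: 0.26 × 24.305 = 6.319 g.
Weight fraction Mg = 6.319 / 239.887 = 0.0263.

2.63 weight percent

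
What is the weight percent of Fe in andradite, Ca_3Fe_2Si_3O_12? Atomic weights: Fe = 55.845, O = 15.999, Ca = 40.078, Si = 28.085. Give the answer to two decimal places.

21.98 weight percent

Formula mass = 3×40.078 + 2×55.845 + 3×28.085 + 12×15.999 = 508.167 g/mol, of which 111.690 g is Fe.
So Fe makes up 111.690/508.167 = 0.2198 of the mass, i.e. 21.98%.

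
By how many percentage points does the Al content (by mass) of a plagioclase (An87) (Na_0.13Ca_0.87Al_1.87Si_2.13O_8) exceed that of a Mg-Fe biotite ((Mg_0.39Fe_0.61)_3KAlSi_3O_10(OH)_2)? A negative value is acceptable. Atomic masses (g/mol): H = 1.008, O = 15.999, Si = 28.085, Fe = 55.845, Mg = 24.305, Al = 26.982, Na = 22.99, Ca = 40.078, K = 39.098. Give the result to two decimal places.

First mineral: 50.456 g Al in 276.126 g formula = 18.27 wt% Al.
Second mineral: 26.982 g Al in 474.972 g formula = 5.68 wt% Al.
18.27% − 5.68% gives a difference of 12.59 percentage points.

12.59 percentage points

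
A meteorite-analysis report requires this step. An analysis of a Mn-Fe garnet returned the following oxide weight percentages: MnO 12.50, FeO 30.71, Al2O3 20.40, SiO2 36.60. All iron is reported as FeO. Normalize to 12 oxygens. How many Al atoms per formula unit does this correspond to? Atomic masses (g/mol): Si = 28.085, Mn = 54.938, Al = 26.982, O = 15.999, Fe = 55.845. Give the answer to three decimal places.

1.982 Al apfu

MnO (M=70.937): mol = 0.17621; Mn = 0.17621, O = 0.17621.
FeO (M=71.844): mol = 0.42745; Fe = 0.42745, O = 0.42745.
Al2O3 (M=101.961): mol = 0.20008; Al = 0.40016, O = 0.60024.
SiO2 (M=60.083): mol = 0.60916; Si = 0.60916, O = 1.21832.
ΣO = 2.42222; factor = 12/ΣO = 4.95413.
Al apfu = 0.40016 × 4.95413 = 1.982.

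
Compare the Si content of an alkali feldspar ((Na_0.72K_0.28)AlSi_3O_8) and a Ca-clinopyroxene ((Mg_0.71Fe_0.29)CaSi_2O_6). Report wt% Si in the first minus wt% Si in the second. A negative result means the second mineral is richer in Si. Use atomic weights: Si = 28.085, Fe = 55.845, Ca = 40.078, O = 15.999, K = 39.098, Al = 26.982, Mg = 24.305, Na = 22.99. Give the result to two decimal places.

First mineral: 84.255 g Si in 266.729 g formula = 31.59 wt% Si.
Second mineral: 56.170 g Si in 225.694 g formula = 24.89 wt% Si.
31.59% − 24.89% gives a difference of 6.70 percentage points.

6.70 percentage points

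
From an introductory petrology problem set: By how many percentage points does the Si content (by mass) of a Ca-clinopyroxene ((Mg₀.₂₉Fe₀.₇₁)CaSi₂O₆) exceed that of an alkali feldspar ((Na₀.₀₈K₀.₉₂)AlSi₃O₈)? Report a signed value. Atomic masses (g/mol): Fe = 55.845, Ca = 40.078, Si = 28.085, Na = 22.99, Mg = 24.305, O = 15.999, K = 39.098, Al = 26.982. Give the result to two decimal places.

-6.90 percentage points

First mineral: 56.170 g Si in 238.940 g formula = 23.51 wt% Si.
Second mineral: 84.255 g Si in 277.038 g formula = 30.41 wt% Si.
23.51% − 30.41% gives a difference of -6.90 percentage points.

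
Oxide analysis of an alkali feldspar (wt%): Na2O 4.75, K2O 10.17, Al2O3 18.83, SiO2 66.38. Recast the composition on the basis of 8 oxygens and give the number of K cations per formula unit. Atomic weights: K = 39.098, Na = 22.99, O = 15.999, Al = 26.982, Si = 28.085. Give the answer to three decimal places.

Na2O (M=61.979): mol = 0.07664; Na = 0.15328, O = 0.07664.
K2O (M=94.195): mol = 0.10797; K = 0.21594, O = 0.10797.
Al2O3 (M=101.961): mol = 0.18468; Al = 0.36936, O = 0.55404.
SiO2 (M=60.083): mol = 1.10481; Si = 1.10481, O = 2.20962.
ΣO = 2.94827; factor = 8/ΣO = 2.71346.
K apfu = 0.21594 × 2.71346 = 0.586.

0.586 K apfu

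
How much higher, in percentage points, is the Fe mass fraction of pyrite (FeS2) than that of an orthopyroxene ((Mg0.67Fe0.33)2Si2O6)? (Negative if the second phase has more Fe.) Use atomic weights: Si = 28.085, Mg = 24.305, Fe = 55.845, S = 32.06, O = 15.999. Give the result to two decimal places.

29.92 percentage points

First mineral: 55.845 g Fe in 119.965 g formula = 46.55 wt% Fe.
Second mineral: 36.858 g Fe in 221.590 g formula = 16.63 wt% Fe.
46.55% − 16.63% gives a difference of 29.92 percentage points.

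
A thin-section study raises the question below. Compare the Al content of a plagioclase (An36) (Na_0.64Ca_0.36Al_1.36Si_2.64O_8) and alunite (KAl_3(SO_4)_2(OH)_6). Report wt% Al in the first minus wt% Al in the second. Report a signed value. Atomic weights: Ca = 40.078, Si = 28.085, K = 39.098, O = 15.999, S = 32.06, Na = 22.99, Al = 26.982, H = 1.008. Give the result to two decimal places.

-5.85 percentage points

First mineral: 36.696 g Al in 267.974 g formula = 13.69 wt% Al.
Second mineral: 80.946 g Al in 414.198 g formula = 19.54 wt% Al.
13.69% − 19.54% gives a difference of -5.85 percentage points.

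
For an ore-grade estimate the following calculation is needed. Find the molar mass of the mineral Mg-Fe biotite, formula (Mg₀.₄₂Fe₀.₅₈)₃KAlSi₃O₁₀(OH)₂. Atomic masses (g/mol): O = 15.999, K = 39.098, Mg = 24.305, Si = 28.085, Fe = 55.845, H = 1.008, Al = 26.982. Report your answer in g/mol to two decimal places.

Mg: 1.26 × 24.305 = 30.6243
Fe: 1.74 × 55.845 = 97.1703
K: 1 × 39.098 = 39.0980
Al: 1 × 26.982 = 26.9820
Si: 3 × 28.085 = 84.2550
O: 12 × 15.999 = 191.9880
H: 2 × 1.008 = 2.0160
Summing the contributions gives the formula mass.

472.13 g/mol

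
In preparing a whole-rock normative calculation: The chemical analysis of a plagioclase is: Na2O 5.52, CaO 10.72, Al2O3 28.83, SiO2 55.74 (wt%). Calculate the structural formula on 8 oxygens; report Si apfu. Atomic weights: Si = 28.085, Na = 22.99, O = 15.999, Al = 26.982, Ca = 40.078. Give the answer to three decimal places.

2.487 Si apfu

5.52 wt% Na2O ÷ 61.979 g/mol = 0.08906 mol, giving 0.17812 Na and 0.08906 O.
10.72 wt% CaO ÷ 56.077 g/mol = 0.19117 mol, giving 0.19117 Ca and 0.19117 O.
28.83 wt% Al2O3 ÷ 101.961 g/mol = 0.28276 mol, giving 0.56552 Al and 0.84828 O.
55.74 wt% SiO2 ÷ 60.083 g/mol = 0.92772 mol, giving 0.92772 Si and 1.85544 O.
Oxygen sums to 2.98395; scaling by 8/2.98395 = 2.68101 puts the formula on 8 O.
Si: 0.92772 × 2.68101 = 2.487 atoms per formula unit.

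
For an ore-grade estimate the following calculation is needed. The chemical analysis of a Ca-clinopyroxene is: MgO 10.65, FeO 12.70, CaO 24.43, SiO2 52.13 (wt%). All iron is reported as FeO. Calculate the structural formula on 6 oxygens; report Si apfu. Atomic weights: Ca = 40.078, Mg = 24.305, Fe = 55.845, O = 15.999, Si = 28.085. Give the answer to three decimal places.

1.993 Si apfu

10.65 wt% MgO ÷ 40.304 g/mol = 0.26424 mol, giving 0.26424 Mg and 0.26424 O.
12.70 wt% FeO ÷ 71.844 g/mol = 0.17677 mol, giving 0.17677 Fe and 0.17677 O.
24.43 wt% CaO ÷ 56.077 g/mol = 0.43565 mol, giving 0.43565 Ca and 0.43565 O.
52.13 wt% SiO2 ÷ 60.083 g/mol = 0.86763 mol, giving 0.86763 Si and 1.73526 O.
Oxygen sums to 2.61192; scaling by 6/2.61192 = 2.29716 puts the formula on 6 O.
Si: 0.86763 × 2.29716 = 1.993 atoms per formula unit.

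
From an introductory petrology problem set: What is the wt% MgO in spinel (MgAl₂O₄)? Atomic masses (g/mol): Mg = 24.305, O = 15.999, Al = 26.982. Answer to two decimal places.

Formula mass = 142.265 g/mol.
1 Mg → 1.0000 mol MgO per formula unit; M(MgO) = 40.304, so MgO mass = 40.304 g.
40.304/142.265 × 100 = 28.33 wt%.

28.33 wt%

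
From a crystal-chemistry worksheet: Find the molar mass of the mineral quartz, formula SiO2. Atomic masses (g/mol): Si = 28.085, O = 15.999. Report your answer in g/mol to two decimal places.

60.08 g/mol

Si: 1 × 28.085 = 28.0850
O: 2 × 15.999 = 31.9980
Summing the contributions gives the formula mass.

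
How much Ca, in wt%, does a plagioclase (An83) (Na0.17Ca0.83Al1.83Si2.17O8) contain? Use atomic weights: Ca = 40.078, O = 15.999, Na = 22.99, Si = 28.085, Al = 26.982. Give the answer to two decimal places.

12.07 wt%

Molar mass of Na0.17Ca0.83Al1.83Si2.17O8: 0.17×22.99 + 0.83×40.078 + 1.83×26.982 + 2.17×28.085 + 8×15.999 = 275.487 g/mol.
Mass of Ca per formula unit: 0.83 × 40.078 = 33.265 g.
Weight fraction Ca = 33.265 / 275.487 = 0.1207.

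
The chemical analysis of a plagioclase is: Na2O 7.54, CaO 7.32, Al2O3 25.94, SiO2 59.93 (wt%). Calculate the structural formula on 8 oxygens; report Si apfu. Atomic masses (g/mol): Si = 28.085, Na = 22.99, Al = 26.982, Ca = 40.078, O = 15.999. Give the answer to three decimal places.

2.651 Si apfu

Na2O: 7.54/61.979 = 0.12165 mol → 0.24330 mol Na, 0.12165 mol O.
CaO: 7.32/56.077 = 0.13053 mol → 0.13053 mol Ca, 0.13053 mol O.
Al2O3: 25.94/101.961 = 0.25441 mol → 0.50882 mol Al, 0.76323 mol O.
SiO2: 59.93/60.083 = 0.99745 mol → 0.99745 mol Si, 1.99490 mol O.
Total oxygen = 3.01031 mol. Normalization factor = 8/3.01031 = 2.65753.
Si per 8 O = 0.99745 × 2.65753 = 2.651.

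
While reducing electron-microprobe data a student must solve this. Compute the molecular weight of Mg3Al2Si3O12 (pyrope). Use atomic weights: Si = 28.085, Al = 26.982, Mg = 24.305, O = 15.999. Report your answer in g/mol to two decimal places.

403.12 g/mol

Mg: 3 × 24.305 = 72.9150
Al: 2 × 26.982 = 53.9640
Si: 3 × 28.085 = 84.2550
O: 12 × 15.999 = 191.9880
Summing the contributions gives the formula mass.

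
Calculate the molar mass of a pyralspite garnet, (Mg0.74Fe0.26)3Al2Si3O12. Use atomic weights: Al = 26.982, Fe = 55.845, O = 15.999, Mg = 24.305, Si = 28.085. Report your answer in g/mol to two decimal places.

427.72 g/mol

The formula mass is the sum 2.22*24.305 + 0.78*55.845 + 2*26.982 + 3*28.085 + 12*15.999.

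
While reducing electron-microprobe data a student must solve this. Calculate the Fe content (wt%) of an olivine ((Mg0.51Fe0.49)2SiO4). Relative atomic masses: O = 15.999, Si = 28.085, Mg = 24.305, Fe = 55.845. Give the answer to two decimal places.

31.89 wt%

M((Mg0.51Fe0.49)2SiO4) = 171.600 g/mol.
Fe contributes 0.98 × 55.845 = 54.728 g per mole.
54.728/171.600 = 0.3189 → 31.89%.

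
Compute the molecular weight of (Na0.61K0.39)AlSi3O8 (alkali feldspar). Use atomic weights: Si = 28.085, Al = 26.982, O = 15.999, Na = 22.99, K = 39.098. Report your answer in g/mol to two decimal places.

268.50 g/mol

Na: 0.61 × 22.99 = 14.0239
K: 0.39 × 39.098 = 15.2482
Al: 1 × 26.982 = 26.9820
Si: 3 × 28.085 = 84.2550
O: 8 × 15.999 = 127.9920
Summing the contributions gives the formula mass.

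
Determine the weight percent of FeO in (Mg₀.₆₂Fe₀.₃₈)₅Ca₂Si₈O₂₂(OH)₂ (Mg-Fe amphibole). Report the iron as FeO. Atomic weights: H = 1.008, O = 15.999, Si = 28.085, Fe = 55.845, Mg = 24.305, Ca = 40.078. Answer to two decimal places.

15.65 wt%

Formula mass = 872.279 g/mol.
1.90 Fe → 1.9000 mol FeO per formula unit; M(FeO) = 71.844, so FeO mass = 136.504 g.
136.504/872.279 × 100 = 15.65 wt%.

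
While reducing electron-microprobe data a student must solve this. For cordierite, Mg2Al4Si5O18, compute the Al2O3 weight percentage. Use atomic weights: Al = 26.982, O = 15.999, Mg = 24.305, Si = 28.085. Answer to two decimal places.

34.86 wt%

Molar mass of Mg2Al4Si5O18 = 2*24.305 + 4*26.982 + 5*28.085 + 18*15.999 = 584.945 g/mol.
Each formula unit contains 4 Al, equivalent to 4/2 = 2.0000 mol Al2O3.
M(Al2O3) = 2×26.982 + 3×15.999 = 101.961 g/mol.
Mass of Al2O3 per formula unit = 2.0000 × 101.961 = 203.922 g.
Al2O3 wt% = 203.922 / 584.945 × 100 = 34.86%.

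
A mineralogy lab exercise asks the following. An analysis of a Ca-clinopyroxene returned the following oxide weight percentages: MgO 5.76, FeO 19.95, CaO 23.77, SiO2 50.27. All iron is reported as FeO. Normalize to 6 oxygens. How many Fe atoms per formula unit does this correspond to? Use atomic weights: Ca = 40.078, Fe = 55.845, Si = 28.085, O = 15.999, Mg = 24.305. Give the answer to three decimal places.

MgO (M=40.304): mol = 0.14291; Mg = 0.14291, O = 0.14291.
FeO (M=71.844): mol = 0.27768; Fe = 0.27768, O = 0.27768.
CaO (M=56.077): mol = 0.42388; Ca = 0.42388, O = 0.42388.
SiO2 (M=60.083): mol = 0.83668; Si = 0.83668, O = 1.67336.
ΣO = 2.51783; factor = 6/ΣO = 2.38300.
Fe apfu = 0.27768 × 2.38300 = 0.662.

0.662 Fe apfu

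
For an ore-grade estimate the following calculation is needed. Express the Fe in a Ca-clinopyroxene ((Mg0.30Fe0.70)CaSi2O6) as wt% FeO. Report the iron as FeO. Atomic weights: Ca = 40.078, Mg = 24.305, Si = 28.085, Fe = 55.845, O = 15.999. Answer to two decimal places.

21.08 wt%

Formula mass = 238.625 g/mol.
0.70 Fe → 0.7000 mol FeO per formula unit; M(FeO) = 71.844, so FeO mass = 50.291 g.
50.291/238.625 × 100 = 21.08 wt%.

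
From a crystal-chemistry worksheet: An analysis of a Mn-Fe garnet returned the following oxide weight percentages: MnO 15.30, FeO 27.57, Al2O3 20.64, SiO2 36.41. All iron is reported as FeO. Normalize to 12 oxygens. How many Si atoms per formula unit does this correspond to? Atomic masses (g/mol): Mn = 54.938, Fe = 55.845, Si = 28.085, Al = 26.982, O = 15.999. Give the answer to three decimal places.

MnO: 15.30/70.937 = 0.21568 mol → 0.21568 mol Mn, 0.21568 mol O.
FeO: 27.57/71.844 = 0.38375 mol → 0.38375 mol Fe, 0.38375 mol O.
Al2O3: 20.64/101.961 = 0.20243 mol → 0.40486 mol Al, 0.60729 mol O.
SiO2: 36.41/60.083 = 0.60600 mol → 0.60600 mol Si, 1.21200 mol O.
Total oxygen = 2.41872 mol. Normalization factor = 12/2.41872 = 4.96130.
Si per 12 O = 0.60600 × 4.96130 = 3.007.

3.007 Si apfu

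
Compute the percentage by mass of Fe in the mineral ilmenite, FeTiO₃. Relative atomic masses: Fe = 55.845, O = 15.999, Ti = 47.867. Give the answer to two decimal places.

36.81 mass %

Molar mass of FeTiO₃: 1·55.845 + 1·47.867 + 3·15.999 = 151.709 g/mol.
Mass of Fe per formula unit: 1 × 55.845 = 55.845 g.
Weight fraction Fe = 55.845 / 151.709 = 0.3681.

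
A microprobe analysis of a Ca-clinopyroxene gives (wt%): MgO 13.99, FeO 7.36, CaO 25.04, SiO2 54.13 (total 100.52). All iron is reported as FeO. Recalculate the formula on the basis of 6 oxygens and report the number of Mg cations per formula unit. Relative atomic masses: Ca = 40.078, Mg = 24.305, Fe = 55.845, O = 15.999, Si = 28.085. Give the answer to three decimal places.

0.772 Mg apfu

13.99 wt% MgO ÷ 40.304 g/mol = 0.34711 mol, giving 0.34711 Mg and 0.34711 O.
7.36 wt% FeO ÷ 71.844 g/mol = 0.10244 mol, giving 0.10244 Fe and 0.10244 O.
25.04 wt% CaO ÷ 56.077 g/mol = 0.44653 mol, giving 0.44653 Ca and 0.44653 O.
54.13 wt% SiO2 ÷ 60.083 g/mol = 0.90092 mol, giving 0.90092 Si and 1.80184 O.
Oxygen sums to 2.69792; scaling by 6/2.69792 = 2.22394 puts the formula on 6 O.
Mg: 0.34711 × 2.22394 = 0.772 atoms per formula unit.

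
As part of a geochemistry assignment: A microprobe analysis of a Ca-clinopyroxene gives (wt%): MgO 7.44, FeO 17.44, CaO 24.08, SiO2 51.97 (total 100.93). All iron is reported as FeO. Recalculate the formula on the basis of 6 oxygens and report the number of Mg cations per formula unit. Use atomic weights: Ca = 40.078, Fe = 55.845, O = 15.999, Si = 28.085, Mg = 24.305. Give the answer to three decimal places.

MgO (M=40.304): mol = 0.18460; Mg = 0.18460, O = 0.18460.
FeO (M=71.844): mol = 0.24275; Fe = 0.24275, O = 0.24275.
CaO (M=56.077): mol = 0.42941; Ca = 0.42941, O = 0.42941.
SiO2 (M=60.083): mol = 0.86497; Si = 0.86497, O = 1.72994.
ΣO = 2.58670; factor = 6/ΣO = 2.31956.
Mg apfu = 0.18460 × 2.31956 = 0.428.

0.428 Mg apfu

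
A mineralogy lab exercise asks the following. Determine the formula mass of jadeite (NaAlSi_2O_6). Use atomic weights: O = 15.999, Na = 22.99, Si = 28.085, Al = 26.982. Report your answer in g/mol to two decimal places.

Na: 1 × 22.99 = 22.9900
Al: 1 × 26.982 = 26.9820
Si: 2 × 28.085 = 56.1700
O: 6 × 15.999 = 95.9940
Summing the contributions gives the formula mass.

202.14 g/mol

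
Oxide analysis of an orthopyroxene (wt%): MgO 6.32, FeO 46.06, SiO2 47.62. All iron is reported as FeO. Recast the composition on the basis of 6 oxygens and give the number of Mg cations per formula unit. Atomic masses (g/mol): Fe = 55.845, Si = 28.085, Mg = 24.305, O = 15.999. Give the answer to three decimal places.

0.395 Mg apfu

6.32 wt% MgO ÷ 40.304 g/mol = 0.15681 mol, giving 0.15681 Mg and 0.15681 O.
46.06 wt% FeO ÷ 71.844 g/mol = 0.64111 mol, giving 0.64111 Fe and 0.64111 O.
47.62 wt% SiO2 ÷ 60.083 g/mol = 0.79257 mol, giving 0.79257 Si and 1.58514 O.
Oxygen sums to 2.38306; scaling by 6/2.38306 = 2.51777 puts the formula on 6 O.
Mg: 0.15681 × 2.51777 = 0.395 atoms per formula unit.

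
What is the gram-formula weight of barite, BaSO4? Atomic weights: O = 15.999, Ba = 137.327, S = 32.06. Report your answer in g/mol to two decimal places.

233.38 g/mol

Ba: 1 × 137.327 = 137.3270
S: 1 × 32.06 = 32.0600
O: 4 × 15.999 = 63.9960
Summing the contributions gives the formula mass.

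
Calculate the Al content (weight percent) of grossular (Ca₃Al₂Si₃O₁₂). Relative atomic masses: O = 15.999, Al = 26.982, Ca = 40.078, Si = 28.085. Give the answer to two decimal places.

11.98 weight percent

Formula mass = 3*40.078 + 2*26.982 + 3*28.085 + 12*15.999 = 450.441 g/mol, of which 53.964 g is Al.
So Al makes up 53.964/450.441 = 0.1198 of the mass, i.e. 11.98%.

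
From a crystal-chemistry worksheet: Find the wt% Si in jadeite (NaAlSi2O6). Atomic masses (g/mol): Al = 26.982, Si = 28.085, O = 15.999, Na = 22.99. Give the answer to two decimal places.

M(NaAlSi2O6) = 202.136 g/mol.
Si contributes 2 × 28.085 = 56.170 g per mole.
56.170/202.136 = 0.2779 → 27.79%.

27.79 weight percent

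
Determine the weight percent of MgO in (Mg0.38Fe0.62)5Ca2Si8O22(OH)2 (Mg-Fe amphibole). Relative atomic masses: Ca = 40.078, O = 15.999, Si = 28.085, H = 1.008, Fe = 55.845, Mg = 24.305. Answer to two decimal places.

8.41 wt%

Formula mass = 910.127 g/mol.
1.90 Mg → 1.9000 mol MgO per formula unit; M(MgO) = 40.304, so MgO mass = 76.578 g.
76.578/910.127 × 100 = 8.41 wt%.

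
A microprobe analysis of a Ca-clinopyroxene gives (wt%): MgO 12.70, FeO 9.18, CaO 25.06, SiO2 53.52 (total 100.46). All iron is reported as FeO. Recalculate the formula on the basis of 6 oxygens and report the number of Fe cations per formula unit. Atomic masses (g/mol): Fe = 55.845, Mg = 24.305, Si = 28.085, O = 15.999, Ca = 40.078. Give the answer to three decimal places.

MgO: 12.70/40.304 = 0.31511 mol → 0.31511 mol Mg, 0.31511 mol O.
FeO: 9.18/71.844 = 0.12778 mol → 0.12778 mol Fe, 0.12778 mol O.
CaO: 25.06/56.077 = 0.44689 mol → 0.44689 mol Ca, 0.44689 mol O.
SiO2: 53.52/60.083 = 0.89077 mol → 0.89077 mol Si, 1.78154 mol O.
Total oxygen = 2.67132 mol. Normalization factor = 6/2.67132 = 2.24608.
Fe per 6 O = 0.12778 × 2.24608 = 0.287.

0.287 Fe apfu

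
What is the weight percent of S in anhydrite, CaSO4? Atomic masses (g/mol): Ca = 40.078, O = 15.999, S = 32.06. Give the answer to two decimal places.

23.55 mass %

Formula mass = 1*40.078 + 1*32.06 + 4*15.999 = 136.134 g/mol, of which 32.060 g is S.
So S makes up 32.060/136.134 = 0.2355 of the mass, i.e. 23.55%.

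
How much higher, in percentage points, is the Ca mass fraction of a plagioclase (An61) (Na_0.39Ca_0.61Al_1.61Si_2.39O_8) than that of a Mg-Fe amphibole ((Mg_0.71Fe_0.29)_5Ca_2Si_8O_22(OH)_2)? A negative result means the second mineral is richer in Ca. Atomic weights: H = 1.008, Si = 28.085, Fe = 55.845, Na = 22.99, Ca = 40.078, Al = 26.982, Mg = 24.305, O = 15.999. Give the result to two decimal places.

First mineral: 24.448 g Ca in 271.970 g formula = 8.99 wt% Ca.
Second mineral: 80.156 g Ca in 858.086 g formula = 9.34 wt% Ca.
8.99% − 9.34% gives a difference of -0.35 percentage points.

-0.35 percentage points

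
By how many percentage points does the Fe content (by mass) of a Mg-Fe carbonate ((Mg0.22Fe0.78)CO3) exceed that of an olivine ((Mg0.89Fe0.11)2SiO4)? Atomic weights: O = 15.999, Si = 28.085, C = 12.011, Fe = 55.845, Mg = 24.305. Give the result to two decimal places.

31.67 percentage points

First mineral: 43.559 g Fe in 108.914 g formula = 39.99 wt% Fe.
Second mineral: 12.286 g Fe in 147.630 g formula = 8.32 wt% Fe.
39.99% − 8.32% gives a difference of 31.67 percentage points.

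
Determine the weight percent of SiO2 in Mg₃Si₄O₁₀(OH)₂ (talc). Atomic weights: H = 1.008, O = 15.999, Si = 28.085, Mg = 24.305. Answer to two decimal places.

63.37 wt%

Formula mass = 379.259 g/mol.
4 Si → 4.0000 mol SiO2 per formula unit; M(SiO2) = 60.083, so SiO2 mass = 240.332 g.
240.332/379.259 × 100 = 63.37 wt%.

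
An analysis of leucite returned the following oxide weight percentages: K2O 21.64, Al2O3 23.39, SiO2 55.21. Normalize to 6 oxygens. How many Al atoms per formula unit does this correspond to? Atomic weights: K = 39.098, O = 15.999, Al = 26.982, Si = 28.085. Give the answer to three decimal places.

0.999 Al apfu

K2O (M=94.195): mol = 0.22974; K = 0.45948, O = 0.22974.
Al2O3 (M=101.961): mol = 0.22940; Al = 0.45880, O = 0.68820.
SiO2 (M=60.083): mol = 0.91890; Si = 0.91890, O = 1.83780.
ΣO = 2.75574; factor = 6/ΣO = 2.17727.
Al apfu = 0.45880 × 2.17727 = 0.999.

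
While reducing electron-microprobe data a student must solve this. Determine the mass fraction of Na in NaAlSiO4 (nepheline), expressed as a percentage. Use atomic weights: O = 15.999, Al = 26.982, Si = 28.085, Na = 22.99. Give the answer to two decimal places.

M(NaAlSiO4) = 142.053 g/mol.
Na contributes 1 × 22.99 = 22.990 g per mole.
22.990/142.053 = 0.1618 → 16.18%.

16.18 mass %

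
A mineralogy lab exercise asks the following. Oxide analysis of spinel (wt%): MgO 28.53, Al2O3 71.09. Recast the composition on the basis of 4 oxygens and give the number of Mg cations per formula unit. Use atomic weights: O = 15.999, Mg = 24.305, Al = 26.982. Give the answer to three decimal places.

28.53 wt% MgO ÷ 40.304 g/mol = 0.70787 mol, giving 0.70787 Mg and 0.70787 O.
71.09 wt% Al2O3 ÷ 101.961 g/mol = 0.69723 mol, giving 1.39446 Al and 2.09169 O.
Oxygen sums to 2.79956; scaling by 4/2.79956 = 1.42880 puts the formula on 4 O.
Mg: 0.70787 × 1.42880 = 1.011 atoms per formula unit.

1.011 Mg apfu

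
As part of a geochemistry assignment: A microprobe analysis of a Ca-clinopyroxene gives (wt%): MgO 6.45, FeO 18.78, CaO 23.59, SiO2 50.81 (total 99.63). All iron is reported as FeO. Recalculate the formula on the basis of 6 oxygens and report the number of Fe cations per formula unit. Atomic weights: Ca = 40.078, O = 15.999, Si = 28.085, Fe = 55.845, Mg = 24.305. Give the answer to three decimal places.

0.619 Fe apfu

MgO (M=40.304): mol = 0.16003; Mg = 0.16003, O = 0.16003.
FeO (M=71.844): mol = 0.26140; Fe = 0.26140, O = 0.26140.
CaO (M=56.077): mol = 0.42067; Ca = 0.42067, O = 0.42067.
SiO2 (M=60.083): mol = 0.84566; Si = 0.84566, O = 1.69132.
ΣO = 2.53342; factor = 6/ΣO = 2.36834.
Fe apfu = 0.26140 × 2.36834 = 0.619.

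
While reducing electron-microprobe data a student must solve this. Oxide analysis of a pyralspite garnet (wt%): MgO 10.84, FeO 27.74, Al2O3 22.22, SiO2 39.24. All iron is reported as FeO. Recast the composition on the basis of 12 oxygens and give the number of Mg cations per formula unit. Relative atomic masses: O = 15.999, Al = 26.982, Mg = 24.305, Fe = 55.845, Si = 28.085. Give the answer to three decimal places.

MgO (M=40.304): mol = 0.26896; Mg = 0.26896, O = 0.26896.
FeO (M=71.844): mol = 0.38611; Fe = 0.38611, O = 0.38611.
Al2O3 (M=101.961): mol = 0.21793; Al = 0.43586, O = 0.65379.
SiO2 (M=60.083): mol = 0.65310; Si = 0.65310, O = 1.30620.
ΣO = 2.61506; factor = 12/ΣO = 4.58880.
Mg apfu = 0.26896 × 4.58880 = 1.234.

1.234 Mg apfu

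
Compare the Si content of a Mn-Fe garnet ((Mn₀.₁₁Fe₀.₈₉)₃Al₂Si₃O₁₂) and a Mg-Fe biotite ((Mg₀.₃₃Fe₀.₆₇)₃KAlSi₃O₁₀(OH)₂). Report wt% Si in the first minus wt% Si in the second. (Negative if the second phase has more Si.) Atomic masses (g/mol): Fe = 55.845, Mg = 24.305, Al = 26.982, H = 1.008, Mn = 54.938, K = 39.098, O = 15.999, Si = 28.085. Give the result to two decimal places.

Si in (Mn₀.₁₁Fe₀.₈₉)₃Al₂Si₃O₁₂: molar mass 497.443 g/mol; 3×28.085 = 84.255 g → 16.94 wt%.
Si in (Mg₀.₃₃Fe₀.₆₇)₃KAlSi₃O₁₀(OH)₂: molar mass 480.649 g/mol; 3×28.085 = 84.255 g → 17.53 wt%.
Difference = 16.94 − 17.53 = -0.59 percentage points.

-0.59 percentage points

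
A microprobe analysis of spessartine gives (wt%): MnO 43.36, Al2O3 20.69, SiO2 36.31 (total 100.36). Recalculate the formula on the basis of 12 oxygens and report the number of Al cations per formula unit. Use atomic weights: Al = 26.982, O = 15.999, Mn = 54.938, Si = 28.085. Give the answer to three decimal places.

MnO (M=70.937): mol = 0.61125; Mn = 0.61125, O = 0.61125.
Al2O3 (M=101.961): mol = 0.20292; Al = 0.40584, O = 0.60876.
SiO2 (M=60.083): mol = 0.60433; Si = 0.60433, O = 1.20866.
ΣO = 2.42867; factor = 12/ΣO = 4.94098.
Al apfu = 0.40584 × 4.94098 = 2.005.

2.005 Al apfu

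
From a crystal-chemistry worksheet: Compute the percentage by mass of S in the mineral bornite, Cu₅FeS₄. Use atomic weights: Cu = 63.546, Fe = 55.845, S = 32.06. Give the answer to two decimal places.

25.56 wt%

Formula mass = 5·63.546 + 1·55.845 + 4·32.06 = 501.815 g/mol, of which 128.240 g is S.
So S makes up 128.240/501.815 = 0.2556 of the mass, i.e. 25.56%.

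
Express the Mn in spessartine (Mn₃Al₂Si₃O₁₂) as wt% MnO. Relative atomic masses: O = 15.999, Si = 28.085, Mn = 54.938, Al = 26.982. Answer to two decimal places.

42.99 wt%

M(Mn₃Al₂Si₃O₁₂) = 495.021 g/mol; M(MnO) = 70.937 g/mol.
Moles MnO per formula unit = 3 Mn ÷ 1 = 3.0000.
MnO fraction = (3.0000 × 70.937) / 495.021 = 212.811/495.021 = 0.4299.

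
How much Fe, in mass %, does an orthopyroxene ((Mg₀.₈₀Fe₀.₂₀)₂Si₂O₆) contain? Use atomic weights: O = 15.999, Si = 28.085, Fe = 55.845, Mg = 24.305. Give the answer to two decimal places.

10.47 mass %

M((Mg₀.₈₀Fe₀.₂₀)₂Si₂O₆) = 213.390 g/mol.
Fe contributes 0.40 × 55.845 = 22.338 g per mole.
22.338/213.390 = 0.1047 → 10.47%.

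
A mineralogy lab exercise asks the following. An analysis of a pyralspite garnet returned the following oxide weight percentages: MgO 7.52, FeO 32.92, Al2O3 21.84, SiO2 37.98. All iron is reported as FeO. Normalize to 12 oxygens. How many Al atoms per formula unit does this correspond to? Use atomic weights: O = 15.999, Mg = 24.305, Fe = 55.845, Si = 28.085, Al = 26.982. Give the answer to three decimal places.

MgO: 7.52/40.304 = 0.18658 mol → 0.18658 mol Mg, 0.18658 mol O.
FeO: 32.92/71.844 = 0.45822 mol → 0.45822 mol Fe, 0.45822 mol O.
Al2O3: 21.84/101.961 = 0.21420 mol → 0.42840 mol Al, 0.64260 mol O.
SiO2: 37.98/60.083 = 0.63213 mol → 0.63213 mol Si, 1.26426 mol O.
Total oxygen = 2.55166 mol. Normalization factor = 12/2.55166 = 4.70282.
Al per 12 O = 0.42840 × 4.70282 = 2.015.

2.015 Al apfu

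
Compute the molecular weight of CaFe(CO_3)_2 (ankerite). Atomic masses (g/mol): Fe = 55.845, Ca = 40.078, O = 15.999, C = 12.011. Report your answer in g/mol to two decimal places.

The formula mass is the sum 1(40.078) + 1(55.845) + 2(12.011) + 6(15.999).

215.94 g/mol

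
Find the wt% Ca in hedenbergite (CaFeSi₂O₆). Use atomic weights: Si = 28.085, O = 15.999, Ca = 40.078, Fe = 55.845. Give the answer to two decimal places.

16.15 wt%

M(CaFeSi₂O₆) = 248.087 g/mol.
Ca contributes 1 × 40.078 = 40.078 g per mole.
40.078/248.087 = 0.1615 → 16.15%.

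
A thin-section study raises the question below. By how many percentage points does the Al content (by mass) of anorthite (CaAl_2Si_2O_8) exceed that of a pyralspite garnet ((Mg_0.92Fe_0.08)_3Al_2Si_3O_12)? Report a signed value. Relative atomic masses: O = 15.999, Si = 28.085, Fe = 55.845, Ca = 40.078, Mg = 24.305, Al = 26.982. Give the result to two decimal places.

6.26 percentage points

Al in CaAl_2Si_2O_8: molar mass 278.204 g/mol; 2×26.982 = 53.964 g → 19.40 wt%.
Al in (Mg_0.92Fe_0.08)_3Al_2Si_3O_12: molar mass 410.692 g/mol; 2×26.982 = 53.964 g → 13.14 wt%.
Difference = 19.40 − 13.14 = 6.26 percentage points.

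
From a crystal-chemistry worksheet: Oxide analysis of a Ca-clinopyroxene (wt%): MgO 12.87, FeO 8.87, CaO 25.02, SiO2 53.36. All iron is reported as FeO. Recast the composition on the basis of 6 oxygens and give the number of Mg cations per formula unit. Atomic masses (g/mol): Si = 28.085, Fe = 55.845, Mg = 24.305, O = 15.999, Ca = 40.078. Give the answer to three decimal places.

0.719 Mg apfu

12.87 wt% MgO ÷ 40.304 g/mol = 0.31932 mol, giving 0.31932 Mg and 0.31932 O.
8.87 wt% FeO ÷ 71.844 g/mol = 0.12346 mol, giving 0.12346 Fe and 0.12346 O.
25.02 wt% CaO ÷ 56.077 g/mol = 0.44617 mol, giving 0.44617 Ca and 0.44617 O.
53.36 wt% SiO2 ÷ 60.083 g/mol = 0.88810 mol, giving 0.88810 Si and 1.77620 O.
Oxygen sums to 2.66515; scaling by 6/2.66515 = 2.25128 puts the formula on 6 O.
Mg: 0.31932 × 2.25128 = 0.719 atoms per formula unit.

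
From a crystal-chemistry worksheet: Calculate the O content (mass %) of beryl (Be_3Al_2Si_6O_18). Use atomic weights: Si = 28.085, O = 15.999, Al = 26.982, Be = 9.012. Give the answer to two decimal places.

Molar mass of Be_3Al_2Si_6O_18: 3·9.012 + 2·26.982 + 6·28.085 + 18·15.999 = 537.492 g/mol.
Mass of O per formula unit: 18 × 15.999 = 287.982 g.
Weight fraction O = 287.982 / 537.492 = 0.5358.

53.58 mass %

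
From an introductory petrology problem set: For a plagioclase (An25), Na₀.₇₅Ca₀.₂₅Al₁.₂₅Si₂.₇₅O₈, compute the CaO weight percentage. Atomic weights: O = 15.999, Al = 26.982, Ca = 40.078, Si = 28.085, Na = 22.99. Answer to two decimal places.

Formula mass = 266.215 g/mol.
0.25 Ca → 0.2500 mol CaO per formula unit; M(CaO) = 56.077, so CaO mass = 14.019 g.
14.019/266.215 × 100 = 5.27 wt%.

5.27 wt%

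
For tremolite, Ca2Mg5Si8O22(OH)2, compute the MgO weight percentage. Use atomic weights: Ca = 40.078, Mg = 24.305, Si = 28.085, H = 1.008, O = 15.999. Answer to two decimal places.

Formula mass = 812.353 g/mol.
5 Mg → 5.0000 mol MgO per formula unit; M(MgO) = 40.304, so MgO mass = 201.520 g.
201.520/812.353 × 100 = 24.81 wt%.

24.81 wt%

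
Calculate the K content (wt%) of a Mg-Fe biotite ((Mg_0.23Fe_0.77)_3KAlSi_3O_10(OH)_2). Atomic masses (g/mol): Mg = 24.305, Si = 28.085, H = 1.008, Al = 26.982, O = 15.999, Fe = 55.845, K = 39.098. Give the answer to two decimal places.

Formula mass = 0.69*24.305 + 2.31*55.845 + 1*39.098 + 1*26.982 + 3*28.085 + 12*15.999 + 2*1.008 = 490.111 g/mol, of which 39.098 g is K.
So K makes up 39.098/490.111 = 0.0798 of the mass, i.e. 7.98%.

7.98 wt%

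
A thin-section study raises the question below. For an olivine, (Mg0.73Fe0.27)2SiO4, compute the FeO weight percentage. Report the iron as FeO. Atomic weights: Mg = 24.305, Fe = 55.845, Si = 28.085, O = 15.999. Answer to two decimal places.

Molar mass of (Mg0.73Fe0.27)2SiO4 = 1.46·24.305 + 0.54·55.845 + 1·28.085 + 4·15.999 = 157.723 g/mol.
Each formula unit contains 0.54 Fe, equivalent to 0.54/1 = 0.5400 mol FeO.
M(FeO) = 1×55.845 + 1×15.999 = 71.844 g/mol.
Mass of FeO per formula unit = 0.5400 × 71.844 = 38.796 g.
FeO wt% = 38.796 / 157.723 × 100 = 24.60%.

24.60 wt%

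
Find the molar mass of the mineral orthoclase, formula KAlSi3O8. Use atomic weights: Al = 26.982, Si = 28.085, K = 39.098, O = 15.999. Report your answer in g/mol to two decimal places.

278.33 g/mol

The formula mass is the sum 1×39.098 + 1×26.982 + 3×28.085 + 8×15.999.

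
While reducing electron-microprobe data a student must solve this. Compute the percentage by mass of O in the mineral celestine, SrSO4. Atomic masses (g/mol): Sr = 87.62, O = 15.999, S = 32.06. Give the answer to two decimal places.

34.84 weight percent

M(SrSO4) = 183.676 g/mol.
O contributes 4 × 15.999 = 63.996 g per mole.
63.996/183.676 = 0.3484 → 34.84%.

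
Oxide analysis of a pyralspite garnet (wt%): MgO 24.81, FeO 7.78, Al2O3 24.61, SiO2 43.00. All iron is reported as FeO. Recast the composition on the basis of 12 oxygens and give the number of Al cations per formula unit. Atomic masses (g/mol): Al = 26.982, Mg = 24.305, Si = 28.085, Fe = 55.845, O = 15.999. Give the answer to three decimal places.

MgO (M=40.304): mol = 0.61557; Mg = 0.61557, O = 0.61557.
FeO (M=71.844): mol = 0.10829; Fe = 0.10829, O = 0.10829.
Al2O3 (M=101.961): mol = 0.24137; Al = 0.48274, O = 0.72411.
SiO2 (M=60.083): mol = 0.71568; Si = 0.71568, O = 1.43136.
ΣO = 2.87933; factor = 12/ΣO = 4.16764.
Al apfu = 0.48274 × 4.16764 = 2.012.

2.012 Al apfu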